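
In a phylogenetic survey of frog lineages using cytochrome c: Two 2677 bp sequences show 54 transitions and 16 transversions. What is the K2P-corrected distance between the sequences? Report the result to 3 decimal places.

0.027

P = 54/2677 ≈ 0.020172 and Q = 16/2677 ≈ 0.005977.
Under the Kimura two-parameter model, d = −½ ln(1 − 2P − Q) − ¼ ln(1 − 2Q).
1 − 2P − Q = 0.953679, giving −½ ln(0.953679) = 0.023714.
1 − 2Q = 0.988046, giving −¼ ln(0.988046) = 0.003007.
d = 0.023714 + 0.003007 = 0.026721.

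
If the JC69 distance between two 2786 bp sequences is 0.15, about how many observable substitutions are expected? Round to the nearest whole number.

379

Invert JC69: p = (3/4)(1 − e^(−4d/3)) = 0.75 × (1 − e^(-0.2)) = 0.75 × (1 − 0.818731) = 0.135952.
Expected differing sites = pL ≈ 0.135952 × 2786 = 378.762272 ≈ 379.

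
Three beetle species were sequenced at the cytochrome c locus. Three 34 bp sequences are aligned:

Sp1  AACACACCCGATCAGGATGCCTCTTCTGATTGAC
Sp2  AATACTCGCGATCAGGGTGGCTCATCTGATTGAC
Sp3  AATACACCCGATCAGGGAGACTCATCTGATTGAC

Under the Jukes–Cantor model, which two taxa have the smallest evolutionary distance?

Sp1–Sp2: 6/34 differ, p = 0.176, d = 0.201.
Sp1–Sp3: 5/34 differ, p = 0.147, d = 0.164.
Sp2–Sp3: 4/34 differ, p = 0.118, d = 0.128.
The smallest distance is between Sp2 and Sp3.

Sp2 and Sp3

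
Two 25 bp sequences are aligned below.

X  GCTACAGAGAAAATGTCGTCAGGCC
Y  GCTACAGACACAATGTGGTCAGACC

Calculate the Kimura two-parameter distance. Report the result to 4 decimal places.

0.1802

Of 25 sites, 1 differences are transitions and 3 are transversions, so P = 1/25 = 0.04 and Q = 3/25 = 0.12.
Under the Kimura two-parameter model, d = −½ ln(1 − 2P − Q) − ¼ ln(1 − 2Q).
1 − 2P − Q = 0.8, giving −½ ln(0.8) = 0.111572.
1 − 2Q = 0.76, giving −¼ ln(0.76) = 0.068609.
d = 0.111572 + 0.068609 = 0.180181.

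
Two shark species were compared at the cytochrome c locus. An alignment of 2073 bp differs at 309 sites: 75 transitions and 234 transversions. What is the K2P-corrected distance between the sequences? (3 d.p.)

P = 75/2073 ≈ 0.036179 and Q = 234/2073 ≈ 0.11288.
Under the Kimura two-parameter model, d = −½ ln(1 − 2P − Q) − ¼ ln(1 − 2Q).
1 − 2P − Q = 0.814762, giving −½ ln(0.814762) = 0.102430.
1 − 2Q = 0.77424, giving −¼ ln(0.77424) = 0.063968.
d = 0.102430 + 0.063968 = 0.166398.

0.166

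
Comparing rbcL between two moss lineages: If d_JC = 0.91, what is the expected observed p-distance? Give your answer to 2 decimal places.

p = (3/4)(1 − e^(−4d/3)) = 0.75 × (1 − e^(-1.213333)) = 0.75 × (1 − 0.297205) = 0.527096.

0.53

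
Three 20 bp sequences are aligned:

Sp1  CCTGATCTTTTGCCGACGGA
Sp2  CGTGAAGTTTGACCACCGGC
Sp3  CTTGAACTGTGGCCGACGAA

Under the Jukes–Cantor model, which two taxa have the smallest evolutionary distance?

Sp1 and Sp3

Sp1–Sp2: 8/20 differ, p = 0.400, d = 0.572.
Sp1–Sp3: 5/20 differ, p = 0.250, d = 0.304.
Sp2–Sp3: 8/20 differ, p = 0.400, d = 0.572.
The smallest distance is between Sp1 and Sp3.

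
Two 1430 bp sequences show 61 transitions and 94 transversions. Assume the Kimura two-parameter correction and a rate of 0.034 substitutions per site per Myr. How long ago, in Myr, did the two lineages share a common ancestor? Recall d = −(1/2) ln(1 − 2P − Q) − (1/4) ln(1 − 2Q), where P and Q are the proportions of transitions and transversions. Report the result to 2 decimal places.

1.72

P = 61/1430 ≈ 0.042657 and Q = 94/1430 ≈ 0.065734.
Under the Kimura two-parameter model, d = −½ ln(1 − 2P − Q) − ¼ ln(1 − 2Q).
1 − 2P − Q = 0.848952, giving −½ ln(0.848952) = 0.081876.
1 − 2Q = 0.868532, giving −¼ ln(0.868532) = 0.035238.
d = 0.081876 + 0.035238 = 0.117114.
Under a molecular clock d = 2μt, so t = d/(2μ) = 0.117114 / (2 × 0.034) = 1.72 Myr.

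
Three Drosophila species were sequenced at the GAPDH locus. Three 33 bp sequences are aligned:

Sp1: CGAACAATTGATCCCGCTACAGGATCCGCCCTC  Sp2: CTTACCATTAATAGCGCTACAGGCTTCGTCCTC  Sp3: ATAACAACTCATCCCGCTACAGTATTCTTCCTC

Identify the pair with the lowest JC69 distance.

Sp1–Sp2: 9/33 differ, p = 0.273, d = 0.339.
Sp1–Sp3: 8/33 differ, p = 0.242, d = 0.293.
Sp2–Sp3: 10/33 differ, p = 0.303, d = 0.388.
The smallest distance is between Sp1 and Sp3.

Sp1 and Sp3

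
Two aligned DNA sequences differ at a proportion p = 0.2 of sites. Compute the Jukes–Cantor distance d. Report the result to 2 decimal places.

d = −(3/4) ln(1 − 4p/3) = −0.75 ln(1 − 0.266667) = −0.75 ln(0.733333)
  = −0.75 × (-0.310155) = 0.232616 substitutions/site.

0.23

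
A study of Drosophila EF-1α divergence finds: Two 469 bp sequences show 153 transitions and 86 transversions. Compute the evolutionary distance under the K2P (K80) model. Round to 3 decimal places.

1.018

P = 153/469 ≈ 0.326226 and Q = 86/469 ≈ 0.183369.
Under the Kimura two-parameter model, d = −½ ln(1 − 2P − Q) − ¼ ln(1 − 2Q).
1 − 2P − Q = 0.164179, giving −½ ln(0.164179) = 0.903399.
1 − 2Q = 0.633262, giving −¼ ln(0.633262) = 0.114218.
d = 0.903399 + 0.114218 = 1.017617.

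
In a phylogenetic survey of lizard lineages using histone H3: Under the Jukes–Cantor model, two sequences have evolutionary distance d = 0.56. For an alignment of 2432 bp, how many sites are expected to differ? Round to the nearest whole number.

960

Invert JC69: p = (3/4)(1 − e^(−4d/3)) = 0.75 × (1 − e^(-0.746667)) = 0.75 × (1 − 0.473944) = 0.394542.
Expected differing sites = pL ≈ 0.394542 × 2432 = 959.526144 ≈ 960.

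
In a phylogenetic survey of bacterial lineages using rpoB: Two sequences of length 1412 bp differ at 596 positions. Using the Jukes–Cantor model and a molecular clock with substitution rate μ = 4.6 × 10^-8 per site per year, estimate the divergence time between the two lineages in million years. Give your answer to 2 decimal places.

6.74

p = 596/1412 ≈ 0.422096.
d = −(3/4) ln(1 − 4p/3) = −0.75 ln(1 − 0.562795) = −0.75 ln(0.437205)
  = −0.75 × (-0.827353) = 0.620515 substitutions/site.
Under a molecular clock d = 2μt, so t = d/(2μ) = 0.620515 / (2 × 4.6 × 10^-8) = 6.74 million years.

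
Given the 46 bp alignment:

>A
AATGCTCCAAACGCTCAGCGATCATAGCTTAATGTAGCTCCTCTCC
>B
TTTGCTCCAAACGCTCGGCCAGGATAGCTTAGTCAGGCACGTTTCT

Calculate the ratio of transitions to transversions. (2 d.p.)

0.56

Transitions are A↔G and C↔T; transversions are all other mismatches.
Transitions: 5. Transversions: 9.
R = 5/9 = 0.555555… ≈ 0.56 (to 2 d.p.).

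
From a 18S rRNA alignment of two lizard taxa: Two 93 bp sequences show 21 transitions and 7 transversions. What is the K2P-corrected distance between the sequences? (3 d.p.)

0.415

P = 21/93 ≈ 0.225806 and Q = 7/93 ≈ 0.075269.
Under the Kimura two-parameter model, d = −½ ln(1 − 2P − Q) − ¼ ln(1 − 2Q).
1 − 2P − Q = 0.473119, giving −½ ln(0.473119) = 0.374204.
1 − 2Q = 0.849462, giving −¼ ln(0.849462) = 0.040788.
d = 0.374204 + 0.040788 = 0.414992.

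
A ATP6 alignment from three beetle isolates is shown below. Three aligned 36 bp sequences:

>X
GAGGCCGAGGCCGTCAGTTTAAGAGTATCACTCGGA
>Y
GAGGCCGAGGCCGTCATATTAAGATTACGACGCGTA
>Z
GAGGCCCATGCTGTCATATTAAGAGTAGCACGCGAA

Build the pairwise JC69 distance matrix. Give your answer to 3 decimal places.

d(X,Y) = 0.225, d(X,Z) = 0.264, d(Y,Z) = 0.225

X–Y: 7/36 sites differ → p ≈ 0.194444, d = −0.75 ln(1 − 0.259259) = 0.225078 ≈ 0.225.
X–Z: 8/36 sites differ → p ≈ 0.222222, d = −0.75 ln(1 − 0.296296) = 0.263548 ≈ 0.264.
Y–Z: 7/36 sites differ → p ≈ 0.194444, d = −0.75 ln(1 − 0.259259) = 0.225078 ≈ 0.225.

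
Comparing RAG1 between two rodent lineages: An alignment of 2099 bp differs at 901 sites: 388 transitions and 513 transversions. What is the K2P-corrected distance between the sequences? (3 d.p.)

0.644

P = 388/2099 ≈ 0.18485 and Q = 513/2099 ≈ 0.244402.
Under the Kimura two-parameter model, d = −½ ln(1 − 2P − Q) − ¼ ln(1 − 2Q).
1 − 2P − Q = 0.385898, giving −½ ln(0.385898) = 0.476091.
1 − 2Q = 0.511196, giving −¼ ln(0.511196) = 0.167751.
d = 0.476091 + 0.167751 = 0.643842.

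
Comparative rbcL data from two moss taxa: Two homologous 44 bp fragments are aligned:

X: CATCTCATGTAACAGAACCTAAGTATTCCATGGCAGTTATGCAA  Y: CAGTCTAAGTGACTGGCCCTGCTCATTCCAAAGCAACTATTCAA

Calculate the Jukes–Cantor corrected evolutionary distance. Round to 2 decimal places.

The sequences differ at 18 of 44 sites, so p = 18/44 ≈ 0.409091.
d = −(3/4) ln(1 − 4p/3) = −0.75 ln(1 − 0.545455) = −0.75 ln(0.454545)
  = −0.75 × (-0.788458) = 0.591344 substitutions/site.

0.59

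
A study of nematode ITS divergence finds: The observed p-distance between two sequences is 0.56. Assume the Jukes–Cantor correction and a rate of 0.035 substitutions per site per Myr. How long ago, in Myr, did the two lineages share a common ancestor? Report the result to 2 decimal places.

14.71

d = −(3/4) ln(1 − 4p/3) = −0.75 ln(1 − 0.746667) = −0.75 ln(0.253333)
  = −0.75 × (-1.373050) = 1.029788 substitutions/site.
Under a molecular clock d = 2μt, so t = d/(2μ) = 1.029788 / (2 × 0.035) = 14.71 Myr.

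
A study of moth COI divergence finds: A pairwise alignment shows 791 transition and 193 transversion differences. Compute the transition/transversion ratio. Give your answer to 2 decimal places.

4.10

R = 791/193 = 4.098445… ≈ 4.10 (to 2 d.p.).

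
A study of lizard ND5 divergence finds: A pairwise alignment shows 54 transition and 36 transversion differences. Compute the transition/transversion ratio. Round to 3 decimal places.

R = 54/36 = 1.500.

1.500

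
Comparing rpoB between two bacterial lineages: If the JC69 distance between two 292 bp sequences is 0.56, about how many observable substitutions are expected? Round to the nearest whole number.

Invert JC69: p = (3/4)(1 − e^(−4d/3)) = 0.75 × (1 − e^(-0.746667)) = 0.75 × (1 − 0.473944) = 0.394542.
Expected differing sites = pL ≈ 0.394542 × 292 = 115.206264 ≈ 115.

115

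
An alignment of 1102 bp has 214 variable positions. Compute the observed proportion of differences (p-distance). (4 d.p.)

p = 214/1102 = 0.194192… ≈ 0.1942 (to 4 d.p.).

0.1942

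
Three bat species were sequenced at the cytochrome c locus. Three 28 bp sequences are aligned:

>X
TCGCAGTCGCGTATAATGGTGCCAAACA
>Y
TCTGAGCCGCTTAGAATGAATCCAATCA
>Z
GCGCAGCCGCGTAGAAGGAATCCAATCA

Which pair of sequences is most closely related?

Y and Z

X–Y: 9/28 differ, p = 0.321, d = 0.420.
X–Z: 8/28 differ, p = 0.286, d = 0.360.
Y–Z: 5/28 differ, p = 0.179, d = 0.204.
The smallest distance is between Y and Z.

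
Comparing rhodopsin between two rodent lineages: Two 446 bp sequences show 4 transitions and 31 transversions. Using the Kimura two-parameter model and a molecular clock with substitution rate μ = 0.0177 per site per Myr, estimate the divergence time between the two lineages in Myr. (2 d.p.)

2.35

P = 4/446 ≈ 0.008969 and Q = 31/446 ≈ 0.069507.
Under the Kimura two-parameter model, d = −½ ln(1 − 2P − Q) − ¼ ln(1 − 2Q).
1 − 2P − Q = 0.912555, giving −½ ln(0.912555) = 0.045753.
1 − 2Q = 0.860986, giving −¼ ln(0.860986) = 0.037419.
d = 0.045753 + 0.037419 = 0.083172.
Under a molecular clock d = 2μt, so t = d/(2μ) = 0.083172 / (2 × 0.0177) = 2.35 Myr.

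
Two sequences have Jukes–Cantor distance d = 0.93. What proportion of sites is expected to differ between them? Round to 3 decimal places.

0.533

p = (3/4)(1 − e^(−4d/3)) = 0.75 × (1 − e^(-1.24)) = 0.75 × (1 − 0.289384) = 0.532962.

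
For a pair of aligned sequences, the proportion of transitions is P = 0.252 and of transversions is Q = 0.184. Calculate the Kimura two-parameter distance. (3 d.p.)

0.697

Under the Kimura two-parameter model, d = −½ ln(1 − 2P − Q) − ¼ ln(1 − 2Q).
1 − 2P − Q = 0.312, giving −½ ln(0.312) = 0.582376.
1 − 2Q = 0.632, giving −¼ ln(0.632) = 0.114716.
d = 0.582376 + 0.114716 = 0.697092.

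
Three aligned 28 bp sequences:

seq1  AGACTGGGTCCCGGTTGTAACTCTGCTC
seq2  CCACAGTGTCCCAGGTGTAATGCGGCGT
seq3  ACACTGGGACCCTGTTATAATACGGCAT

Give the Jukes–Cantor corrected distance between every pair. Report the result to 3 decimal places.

d(seq1,seq2) = 0.556, d(seq1,seq3) = 0.420, d(seq2,seq3) = 0.420

seq1–seq2: 11/28 sites differ → p ≈ 0.392857, d = −0.75 ln(1 − 0.523809) = 0.556452 ≈ 0.556.
seq1–seq3: 9/28 sites differ → p ≈ 0.321429, d = −0.75 ln(1 − 0.428572) = 0.419713 ≈ 0.420.
seq2–seq3: 9/28 sites differ → p ≈ 0.321429, d = −0.75 ln(1 − 0.428572) = 0.419713 ≈ 0.420.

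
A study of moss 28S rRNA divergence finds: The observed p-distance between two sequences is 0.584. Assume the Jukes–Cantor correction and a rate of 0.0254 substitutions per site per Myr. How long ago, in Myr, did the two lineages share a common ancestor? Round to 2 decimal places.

d = −(3/4) ln(1 − 4p/3) = −0.75 ln(1 − 0.778667) = −0.75 ln(0.221333)
  = −0.75 × (-1.508087) = 1.131065 substitutions/site.
Under a molecular clock d = 2μt, so t = d/(2μ) = 1.131065 / (2 × 0.0254) = 22.27 Myr.

22.27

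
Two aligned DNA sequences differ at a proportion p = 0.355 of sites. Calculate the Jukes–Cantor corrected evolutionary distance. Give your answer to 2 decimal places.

d = −(3/4) ln(1 − 4p/3) = −0.75 ln(1 − 0.473333) = −0.75 ln(0.526667)
  = −0.75 × (-0.641187) = 0.480890 substitutions/site.

0.48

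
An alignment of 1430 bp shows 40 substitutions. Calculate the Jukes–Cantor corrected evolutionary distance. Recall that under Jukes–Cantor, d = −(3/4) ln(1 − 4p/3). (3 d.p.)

p = 40/1430 ≈ 0.027972.
d = −(3/4) ln(1 − 4p/3) = −0.75 ln(1 − 0.037296) = −0.75 ln(0.962704)
  = −0.75 × (-0.038009) = 0.028507 substitutions/site.

0.029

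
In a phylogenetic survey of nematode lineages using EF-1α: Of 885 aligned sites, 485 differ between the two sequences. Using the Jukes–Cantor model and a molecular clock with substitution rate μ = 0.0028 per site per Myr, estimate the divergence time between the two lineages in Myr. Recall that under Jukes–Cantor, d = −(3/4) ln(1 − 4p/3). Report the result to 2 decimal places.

175.70

p = 485/885 ≈ 0.548023.
d = −(3/4) ln(1 − 4p/3) = −0.75 ln(1 − 0.730697) = −0.75 ln(0.269303)
  = −0.75 × (-1.311918) = 0.983939 substitutions/site.
Under a molecular clock d = 2μt, so t = d/(2μ) = 0.983939 / (2 × 0.0028) = 175.70 Myr.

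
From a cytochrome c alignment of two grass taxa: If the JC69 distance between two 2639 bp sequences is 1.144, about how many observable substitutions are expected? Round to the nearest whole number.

Invert JC69: p = (3/4)(1 − e^(−4d/3)) = 0.75 × (1 − e^(-1.525333)) = 0.75 × (1 − 0.217549) = 0.586838.
Expected differing sites = pL ≈ 0.586838 × 2639 = 1548.665482 ≈ 1549.

1549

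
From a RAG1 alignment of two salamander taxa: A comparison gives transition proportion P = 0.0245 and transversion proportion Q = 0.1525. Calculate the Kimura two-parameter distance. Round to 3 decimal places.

Under the Kimura two-parameter model, d = −½ ln(1 − 2P − Q) − ¼ ln(1 − 2Q).
1 − 2P − Q = 0.7985, giving −½ ln(0.7985) = 0.112510.
1 − 2Q = 0.695, giving −¼ ln(0.695) = 0.090961.
d = 0.112510 + 0.090961 = 0.203471.

0.203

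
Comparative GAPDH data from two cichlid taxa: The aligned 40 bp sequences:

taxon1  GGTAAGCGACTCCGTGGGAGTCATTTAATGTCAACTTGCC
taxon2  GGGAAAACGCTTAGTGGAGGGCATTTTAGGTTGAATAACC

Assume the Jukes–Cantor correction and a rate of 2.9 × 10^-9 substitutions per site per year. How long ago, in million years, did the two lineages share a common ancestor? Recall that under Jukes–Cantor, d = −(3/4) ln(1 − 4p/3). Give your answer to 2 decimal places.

108.14

The sequences differ at 17 of 40 sites, so p = 17/40 = 0.425.
d = −(3/4) ln(1 − 4p/3) = −0.75 ln(1 − 0.566667) = −0.75 ln(0.433333)
  = −0.75 × (-0.836249) = 0.627187 substitutions/site.
Under a molecular clock d = 2μt, so t = d/(2μ) = 0.627187 / (2 × 2.9 × 10^-9) = 108.14 million years.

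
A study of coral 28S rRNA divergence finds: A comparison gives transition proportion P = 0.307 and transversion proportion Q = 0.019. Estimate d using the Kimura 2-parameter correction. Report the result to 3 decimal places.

Under the Kimura two-parameter model, d = −½ ln(1 − 2P − Q) − ¼ ln(1 − 2Q).
1 − 2P − Q = 0.367, giving −½ ln(0.367) = 0.501197.
1 − 2Q = 0.962, giving −¼ ln(0.962) = 0.009685.
d = 0.501197 + 0.009685 = 0.510882.

0.511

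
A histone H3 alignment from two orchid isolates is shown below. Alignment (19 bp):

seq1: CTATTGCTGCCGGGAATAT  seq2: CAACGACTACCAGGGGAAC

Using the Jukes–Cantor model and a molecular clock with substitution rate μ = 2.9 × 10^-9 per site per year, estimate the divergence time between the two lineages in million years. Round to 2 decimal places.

The sequences differ at 10 of 19 sites (2, 4, 5, 6, 9, 12, 15, 16, 17, 19), so p = 10/19 ≈ 0.526316.
d = −(3/4) ln(1 − 4p/3) = −0.75 ln(1 − 0.701755) = −0.75 ln(0.298245)
  = −0.75 × (-1.209840) = 0.907380 substitutions/site.
Under a molecular clock d = 2μt, so t = d/(2μ) = 0.907380 / (2 × 2.9 × 10^-9) = 156.44 million years.

156.44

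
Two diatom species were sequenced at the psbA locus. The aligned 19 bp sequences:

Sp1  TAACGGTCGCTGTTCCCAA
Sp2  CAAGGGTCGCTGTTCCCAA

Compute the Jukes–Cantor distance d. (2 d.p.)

The sequences differ at 2 of 19 sites (1, 4), so p = 2/19 ≈ 0.105263.
d = −(3/4) ln(1 − 4p/3) = −0.75 ln(1 − 0.140351) = −0.75 ln(0.859649)
  = −0.75 × (-0.151231) = 0.113423 substitutions/site.

0.11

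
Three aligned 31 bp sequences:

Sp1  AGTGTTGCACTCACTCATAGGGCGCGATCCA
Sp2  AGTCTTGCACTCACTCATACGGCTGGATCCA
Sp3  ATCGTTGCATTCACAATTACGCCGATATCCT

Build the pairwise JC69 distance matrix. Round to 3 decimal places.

d(Sp1,Sp2) = 0.142, d(Sp1,Sp3) = 0.481, d(Sp2,Sp3) = 0.544

Sp1–Sp2: 4/31 sites differ → p ≈ 0.129032, d = −0.75 ln(1 − 0.172043) = 0.141596 ≈ 0.142.
Sp1–Sp3: 11/31 sites differ → p ≈ 0.354839, d = −0.75 ln(1 − 0.473119) = 0.480585 ≈ 0.481.
Sp2–Sp3: 12/31 sites differ → p ≈ 0.387097, d = −0.75 ln(1 − 0.516129) = 0.544453 ≈ 0.544.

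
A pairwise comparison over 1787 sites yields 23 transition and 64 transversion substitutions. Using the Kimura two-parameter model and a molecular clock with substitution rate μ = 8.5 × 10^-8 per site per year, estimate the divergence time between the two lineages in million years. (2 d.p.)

P = 23/1787 ≈ 0.012871 and Q = 64/1787 ≈ 0.035814.
Under the Kimura two-parameter model, d = −½ ln(1 − 2P − Q) − ¼ ln(1 − 2Q).
1 − 2P − Q = 0.938444, giving −½ ln(0.938444) = 0.031766.
1 − 2Q = 0.928372, giving −¼ ln(0.928372) = 0.018581.
d = 0.031766 + 0.018581 = 0.050347.
Under a molecular clock d = 2μt, so t = d/(2μ) = 0.050347 / (2 × 8.5 × 10^-8) = 0.30 million years.

0.30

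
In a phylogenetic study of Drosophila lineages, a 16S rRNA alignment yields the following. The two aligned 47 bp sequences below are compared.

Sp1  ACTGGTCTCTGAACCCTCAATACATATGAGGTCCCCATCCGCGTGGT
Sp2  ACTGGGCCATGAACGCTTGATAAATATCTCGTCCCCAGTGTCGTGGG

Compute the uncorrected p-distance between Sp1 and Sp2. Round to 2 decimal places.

0.32

The sequences differ at 15 of 47 positions.
p = 15/47 = 0.319148… ≈ 0.32 (to 2 d.p.).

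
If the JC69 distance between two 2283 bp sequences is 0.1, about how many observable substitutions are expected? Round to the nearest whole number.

Invert JC69: p = (3/4)(1 − e^(−4d/3)) = 0.75 × (1 − e^(-0.133333)) = 0.75 × (1 − 0.875174) = 0.093620.
Expected differing sites = pL ≈ 0.093620 × 2283 = 213.73446 ≈ 214.

214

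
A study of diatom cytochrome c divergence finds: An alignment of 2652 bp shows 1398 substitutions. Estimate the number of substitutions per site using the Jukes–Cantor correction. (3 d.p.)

0.910

p = 1398/2652 ≈ 0.527149.
d = −(3/4) ln(1 − 4p/3) = −0.75 ln(1 − 0.702865) = −0.75 ln(0.297135)
  = −0.75 × (-1.213569) = 0.910177 substitutions/site.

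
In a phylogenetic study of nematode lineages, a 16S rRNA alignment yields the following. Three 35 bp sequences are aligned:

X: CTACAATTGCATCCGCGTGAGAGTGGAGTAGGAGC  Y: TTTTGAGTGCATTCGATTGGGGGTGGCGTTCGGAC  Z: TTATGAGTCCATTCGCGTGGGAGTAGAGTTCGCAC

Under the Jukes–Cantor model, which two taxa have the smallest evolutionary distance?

X–Y: 15/35 differ, p = 0.429, d = 0.635.
X–Z: 12/35 differ, p = 0.343, d = 0.458.
Y–Z: 8/35 differ, p = 0.229, d = 0.273.
The smallest distance is between Y and Z.

Y and Z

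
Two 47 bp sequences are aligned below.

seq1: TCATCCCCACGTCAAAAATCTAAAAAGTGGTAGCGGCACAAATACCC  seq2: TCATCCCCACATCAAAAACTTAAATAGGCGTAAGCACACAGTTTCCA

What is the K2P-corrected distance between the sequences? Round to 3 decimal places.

Of 47 sites, 6 differences are transitions and 8 are transversions, so P = 6/47 ≈ 0.12766 and Q = 8/47 ≈ 0.170213.
Under the Kimura two-parameter model, d = −½ ln(1 − 2P − Q) − ¼ ln(1 − 2Q).
1 − 2P − Q = 0.574467, giving −½ ln(0.574467) = 0.277156.
1 − 2Q = 0.659574, giving −¼ ln(0.659574) = 0.104040.
d = 0.277156 + 0.104040 = 0.381196.

0.381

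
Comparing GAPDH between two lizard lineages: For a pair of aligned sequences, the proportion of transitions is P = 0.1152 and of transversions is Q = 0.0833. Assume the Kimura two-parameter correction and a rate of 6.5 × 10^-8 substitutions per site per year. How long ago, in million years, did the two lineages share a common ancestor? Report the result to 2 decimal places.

Under the Kimura two-parameter model, d = −½ ln(1 − 2P − Q) − ¼ ln(1 − 2Q).
1 − 2P − Q = 0.6863, giving −½ ln(0.6863) = 0.188220.
1 − 2Q = 0.8334, giving −¼ ln(0.8334) = 0.045560.
d = 0.188220 + 0.045560 = 0.233780.
Under a molecular clock d = 2μt, so t = d/(2μ) = 0.233780 / (2 × 6.5 × 10^-8) = 1.80 million years.

1.80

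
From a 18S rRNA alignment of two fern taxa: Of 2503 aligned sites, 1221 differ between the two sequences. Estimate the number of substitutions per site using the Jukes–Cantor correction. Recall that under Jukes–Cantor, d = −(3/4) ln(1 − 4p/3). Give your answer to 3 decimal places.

p = 1221/2503 ≈ 0.487815.
d = −(3/4) ln(1 − 4p/3) = −0.75 ln(1 − 0.65042) = −0.75 ln(0.34958)
  = −0.75 × (-1.051023) = 0.788267 substitutions/site.

0.788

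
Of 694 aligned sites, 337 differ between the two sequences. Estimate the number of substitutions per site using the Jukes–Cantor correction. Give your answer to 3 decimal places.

p = 337/694 ≈ 0.485591.
d = −(3/4) ln(1 − 4p/3) = −0.75 ln(1 − 0.647455) = −0.75 ln(0.352545)
  = −0.75 × (-1.042577) = 0.781933 substitutions/site.

0.782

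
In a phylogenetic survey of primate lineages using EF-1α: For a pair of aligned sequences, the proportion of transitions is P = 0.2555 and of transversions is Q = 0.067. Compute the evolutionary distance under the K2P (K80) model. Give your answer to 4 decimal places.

Under the Kimura two-parameter model, d = −½ ln(1 − 2P − Q) − ¼ ln(1 − 2Q).
1 − 2P − Q = 0.422, giving −½ ln(0.422) = 0.431375.
1 − 2Q = 0.866, giving −¼ ln(0.866) = 0.035968.
d = 0.431375 + 0.035968 = 0.467343.

0.4673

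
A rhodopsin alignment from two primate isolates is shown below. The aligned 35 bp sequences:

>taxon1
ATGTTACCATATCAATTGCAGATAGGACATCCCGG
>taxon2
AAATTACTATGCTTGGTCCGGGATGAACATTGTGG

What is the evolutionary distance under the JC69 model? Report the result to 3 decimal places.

The sequences differ at 18 of 35 sites, so p = 18/35 ≈ 0.514286.
d = −(3/4) ln(1 − 4p/3) = −0.75 ln(1 − 0.685715) = −0.75 ln(0.314285)
  = −0.75 × (-1.157455) = 0.868091 substitutions/site.

0.868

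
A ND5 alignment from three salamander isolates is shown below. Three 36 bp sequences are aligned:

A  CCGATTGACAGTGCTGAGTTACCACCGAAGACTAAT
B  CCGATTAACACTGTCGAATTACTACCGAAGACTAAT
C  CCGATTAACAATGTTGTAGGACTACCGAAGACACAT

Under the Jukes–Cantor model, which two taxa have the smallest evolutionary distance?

A–B: 6/36 differ, p = 0.167, d = 0.188.
A–C: 10/36 differ, p = 0.278, d = 0.347.
B–C: 7/36 differ, p = 0.194, d = 0.225.
The smallest distance is between A and B.

A and B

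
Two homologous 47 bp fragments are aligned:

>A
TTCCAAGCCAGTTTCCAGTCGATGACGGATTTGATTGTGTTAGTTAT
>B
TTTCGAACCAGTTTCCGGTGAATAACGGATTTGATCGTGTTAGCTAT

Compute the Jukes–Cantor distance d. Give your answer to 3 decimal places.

The sequences differ at 9 of 47 sites (3, 5, 7, 17, 20, 21, 24, 36, 44), so p = 9/47 ≈ 0.191489.
d = −(3/4) ln(1 − 4p/3) = −0.75 ln(1 − 0.255319) = −0.75 ln(0.744681)
  = −0.75 × (-0.294799) = 0.221099 substitutions/site.

0.221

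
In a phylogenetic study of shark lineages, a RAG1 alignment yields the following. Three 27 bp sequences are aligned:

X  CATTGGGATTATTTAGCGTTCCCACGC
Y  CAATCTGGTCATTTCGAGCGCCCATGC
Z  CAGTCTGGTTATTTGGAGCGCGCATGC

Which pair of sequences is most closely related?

X–Y: 10/27 differ, p = 0.370, d = 0.511.
X–Z: 10/27 differ, p = 0.370, d = 0.511.
Y–Z: 4/27 differ, p = 0.148, d = 0.165.
The smallest distance is between Y and Z.

Y and Z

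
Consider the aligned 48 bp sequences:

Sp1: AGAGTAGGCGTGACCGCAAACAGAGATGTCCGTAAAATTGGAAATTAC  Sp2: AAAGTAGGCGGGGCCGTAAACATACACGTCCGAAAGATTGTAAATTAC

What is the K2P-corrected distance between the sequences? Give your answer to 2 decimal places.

0.25

Of 48 sites, 5 differences are transitions and 5 are transversions, so P = 5/48 ≈ 0.104167 and Q = 5/48 ≈ 0.104167.
Under the Kimura two-parameter model, d = −½ ln(1 − 2P − Q) − ¼ ln(1 − 2Q).
1 − 2P − Q = 0.687499, giving −½ ln(0.687499) = 0.187347.
1 − 2Q = 0.791666, giving −¼ ln(0.791666) = 0.058404.
d = 0.187347 + 0.058404 = 0.245751.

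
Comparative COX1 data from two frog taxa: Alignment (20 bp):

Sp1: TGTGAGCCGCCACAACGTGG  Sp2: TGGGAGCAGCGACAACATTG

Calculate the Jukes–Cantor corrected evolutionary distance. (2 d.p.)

The sequences differ at 5 of 20 sites (3, 8, 11, 17, 19), so p = 5/20 = 0.25.
d = −(3/4) ln(1 − 4p/3) = −0.75 ln(1 − 0.333333) = −0.75 ln(0.666667)
  = −0.75 × (-0.405465) = 0.304099 substitutions/site.

0.30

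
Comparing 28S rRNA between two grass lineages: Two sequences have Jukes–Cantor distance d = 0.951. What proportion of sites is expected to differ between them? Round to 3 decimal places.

0.539

p = (3/4)(1 − e^(−4d/3)) = 0.75 × (1 − e^(-1.268)) = 0.75 × (1 − 0.281394) = 0.538955.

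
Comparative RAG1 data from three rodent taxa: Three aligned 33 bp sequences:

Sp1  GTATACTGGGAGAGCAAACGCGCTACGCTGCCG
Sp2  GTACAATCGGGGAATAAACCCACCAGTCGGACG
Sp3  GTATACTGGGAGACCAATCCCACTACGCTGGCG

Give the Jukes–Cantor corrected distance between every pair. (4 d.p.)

Sp1–Sp2: 13/33 sites differ → p ≈ 0.393939, d = −0.75 ln(1 − 0.525252) = 0.558728 ≈ 0.5587.
Sp1–Sp3: 5/33 sites differ → p ≈ 0.151515, d = −0.75 ln(1 − 0.20202) = 0.169254 ≈ 0.1693.
Sp2–Sp3: 12/33 sites differ → p ≈ 0.363636, d = −0.75 ln(1 − 0.484848) = 0.497470 ≈ 0.4975.

d(Sp1,Sp2) = 0.5587, d(Sp1,Sp3) = 0.1693, d(Sp2,Sp3) = 0.4975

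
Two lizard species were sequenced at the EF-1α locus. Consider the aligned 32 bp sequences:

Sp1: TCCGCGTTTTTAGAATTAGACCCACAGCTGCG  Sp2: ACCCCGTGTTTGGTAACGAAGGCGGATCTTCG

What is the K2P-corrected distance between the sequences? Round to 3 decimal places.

Of 32 sites, 5 differences are transitions and 10 are transversions, so P = 5/32 = 0.15625 and Q = 10/32 = 0.3125.
Under the Kimura two-parameter model, d = −½ ln(1 − 2P − Q) − ¼ ln(1 − 2Q).
1 − 2P − Q = 0.375, giving −½ ln(0.375) = 0.490415.
1 − 2Q = 0.375, giving −¼ ln(0.375) = 0.245207.
d = 0.490415 + 0.245207 = 0.735622.

0.736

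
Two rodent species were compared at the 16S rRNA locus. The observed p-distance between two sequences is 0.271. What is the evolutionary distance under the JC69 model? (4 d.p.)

d = −(3/4) ln(1 − 4p/3) = −0.75 ln(1 − 0.361333) = −0.75 ln(0.638667)
  = −0.75 × (-0.448372) = 0.336279 substitutions/site.

0.3363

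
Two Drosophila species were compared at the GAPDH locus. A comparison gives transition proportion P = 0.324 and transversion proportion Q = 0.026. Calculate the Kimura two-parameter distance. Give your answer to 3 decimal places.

Under the Kimura two-parameter model, d = −½ ln(1 − 2P − Q) − ¼ ln(1 − 2Q).
1 − 2P − Q = 0.326, giving −½ ln(0.326) = 0.560429.
1 − 2Q = 0.948, giving −¼ ln(0.948) = 0.013350.
d = 0.560429 + 0.013350 = 0.573779.

0.574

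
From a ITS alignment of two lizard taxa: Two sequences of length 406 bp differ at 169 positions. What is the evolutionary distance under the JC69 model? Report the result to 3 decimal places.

0.607

p = 169/406 ≈ 0.416256.
d = −(3/4) ln(1 − 4p/3) = −0.75 ln(1 − 0.555008) = −0.75 ln(0.444992)
  = −0.75 × (-0.809699) = 0.607274 substitutions/site.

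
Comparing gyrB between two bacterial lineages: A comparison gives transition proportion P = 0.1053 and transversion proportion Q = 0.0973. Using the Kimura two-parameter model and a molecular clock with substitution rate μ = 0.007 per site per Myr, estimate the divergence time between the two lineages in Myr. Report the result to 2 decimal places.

Under the Kimura two-parameter model, d = −½ ln(1 − 2P − Q) − ¼ ln(1 − 2Q).
1 − 2P − Q = 0.6921, giving −½ ln(0.6921) = 0.184012.
1 − 2Q = 0.8054, giving −¼ ln(0.8054) = 0.054104.
d = 0.184012 + 0.054104 = 0.238116.
Under a molecular clock d = 2μt, so t = d/(2μ) = 0.238116 / (2 × 0.007) = 17.01 Myr.

17.01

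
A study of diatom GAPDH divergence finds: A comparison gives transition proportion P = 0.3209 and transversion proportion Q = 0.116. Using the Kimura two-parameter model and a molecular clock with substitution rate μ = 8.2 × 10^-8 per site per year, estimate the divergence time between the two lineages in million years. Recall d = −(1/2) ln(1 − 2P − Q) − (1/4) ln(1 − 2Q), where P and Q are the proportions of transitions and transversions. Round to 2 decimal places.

4.73

Under the Kimura two-parameter model, d = −½ ln(1 − 2P − Q) − ¼ ln(1 − 2Q).
1 − 2P − Q = 0.2422, giving −½ ln(0.2422) = 0.708996.
1 − 2Q = 0.768, giving −¼ ln(0.768) = 0.065991.
d = 0.708996 + 0.065991 = 0.774987.
Under a molecular clock d = 2μt, so t = d/(2μ) = 0.774987 / (2 × 8.2 × 10^-8) = 4.73 million years.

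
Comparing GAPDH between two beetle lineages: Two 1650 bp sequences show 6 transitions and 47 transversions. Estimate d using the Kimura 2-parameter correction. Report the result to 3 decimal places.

P = 6/1650 ≈ 0.003636 and Q = 47/1650 ≈ 0.028485.
Under the Kimura two-parameter model, d = −½ ln(1 − 2P − Q) − ¼ ln(1 − 2Q).
1 − 2P − Q = 0.964243, giving −½ ln(0.964243) = 0.018206.
1 − 2Q = 0.94303, giving −¼ ln(0.94303) = 0.014664.
d = 0.018206 + 0.014664 = 0.032870.

0.033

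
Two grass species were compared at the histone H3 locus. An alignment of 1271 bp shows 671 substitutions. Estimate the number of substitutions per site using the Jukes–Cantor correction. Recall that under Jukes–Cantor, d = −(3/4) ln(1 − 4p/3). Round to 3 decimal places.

0.913

p = 671/1271 ≈ 0.527931.
d = −(3/4) ln(1 − 4p/3) = −0.75 ln(1 − 0.703908) = −0.75 ln(0.296092)
  = −0.75 × (-1.217085) = 0.912814 substitutions/site.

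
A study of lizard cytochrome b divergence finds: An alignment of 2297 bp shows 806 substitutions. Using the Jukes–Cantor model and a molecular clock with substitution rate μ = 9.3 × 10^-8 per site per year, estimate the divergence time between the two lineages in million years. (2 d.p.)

p = 806/2297 ≈ 0.350892.
d = −(3/4) ln(1 − 4p/3) = −0.75 ln(1 − 0.467856) = −0.75 ln(0.532144)
  = −0.75 × (-0.630841) = 0.473131 substitutions/site.
Under a molecular clock d = 2μt, so t = d/(2μ) = 0.473131 / (2 × 9.3 × 10^-8) = 2.54 million years.

2.54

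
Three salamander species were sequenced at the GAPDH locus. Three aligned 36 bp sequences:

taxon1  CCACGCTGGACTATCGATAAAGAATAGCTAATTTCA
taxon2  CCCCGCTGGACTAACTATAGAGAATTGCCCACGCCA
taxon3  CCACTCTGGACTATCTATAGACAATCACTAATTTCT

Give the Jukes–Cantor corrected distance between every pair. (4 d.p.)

d(taxon1,taxon2) = 0.3470, d(taxon1,taxon3) = 0.2251, d(taxon2,taxon3) = 0.4408

taxon1–taxon2: 10/36 sites differ → p ≈ 0.277778, d = −0.75 ln(1 − 0.370371) = 0.346968 ≈ 0.3470.
taxon1–taxon3: 7/36 sites differ → p ≈ 0.194444, d = −0.75 ln(1 − 0.259259) = 0.225078 ≈ 0.2251.
taxon2–taxon3: 12/36 sites differ → p ≈ 0.333333, d = −0.75 ln(1 − 0.444444) = 0.440839 ≈ 0.4408.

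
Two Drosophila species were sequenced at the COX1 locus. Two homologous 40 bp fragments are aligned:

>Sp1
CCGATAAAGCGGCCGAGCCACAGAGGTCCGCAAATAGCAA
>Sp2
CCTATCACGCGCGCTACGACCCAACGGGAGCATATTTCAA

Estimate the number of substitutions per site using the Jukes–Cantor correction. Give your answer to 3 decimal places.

0.752

The sequences differ at 19 of 40 sites, so p = 19/40 = 0.475.
d = −(3/4) ln(1 − 4p/3) = −0.75 ln(1 − 0.633333) = −0.75 ln(0.366667)
  = −0.75 × (-1.003301) = 0.752476 substitutions/site.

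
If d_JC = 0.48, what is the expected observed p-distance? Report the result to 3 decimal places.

0.355

p = (3/4)(1 − e^(−4d/3)) = 0.75 × (1 − e^(-0.64)) = 0.75 × (1 − 0.527292) = 0.354531.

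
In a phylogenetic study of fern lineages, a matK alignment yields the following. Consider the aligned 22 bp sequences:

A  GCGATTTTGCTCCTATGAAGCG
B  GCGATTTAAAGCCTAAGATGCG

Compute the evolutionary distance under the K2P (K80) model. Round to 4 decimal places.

0.3430

Of 22 sites, 1 differences are transitions and 5 are transversions, so P = 1/22 ≈ 0.045455 and Q = 5/22 ≈ 0.227273.
Under the Kimura two-parameter model, d = −½ ln(1 − 2P − Q) − ¼ ln(1 − 2Q).
1 − 2P − Q = 0.681817, giving −½ ln(0.681817) = 0.191497.
1 − 2Q = 0.545454, giving −¼ ln(0.545454) = 0.151534.
d = 0.191497 + 0.151534 = 0.343031.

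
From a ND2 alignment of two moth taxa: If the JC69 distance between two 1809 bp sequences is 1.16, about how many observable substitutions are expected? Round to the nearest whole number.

Invert JC69: p = (3/4)(1 − e^(−4d/3)) = 0.75 × (1 − e^(-1.546667)) = 0.75 × (1 − 0.212957) = 0.590282.
Expected differing sites = pL ≈ 0.590282 × 1809 = 1067.820138 ≈ 1068.

1068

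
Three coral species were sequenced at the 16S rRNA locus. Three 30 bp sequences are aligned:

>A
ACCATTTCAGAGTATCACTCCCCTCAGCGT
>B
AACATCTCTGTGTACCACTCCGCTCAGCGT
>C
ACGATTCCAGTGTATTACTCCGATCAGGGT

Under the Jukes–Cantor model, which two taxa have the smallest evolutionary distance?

A and B

A–B: 6/30 differ, p = 0.200, d = 0.233.
A–C: 7/30 differ, p = 0.233, d = 0.280.
B–C: 9/30 differ, p = 0.300, d = 0.383.
The smallest distance is between A and B.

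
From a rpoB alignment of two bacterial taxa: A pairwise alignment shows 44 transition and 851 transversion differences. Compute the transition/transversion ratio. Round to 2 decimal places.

0.05

R = 44/851 = 0.051703… ≈ 0.05 (to 2 d.p.).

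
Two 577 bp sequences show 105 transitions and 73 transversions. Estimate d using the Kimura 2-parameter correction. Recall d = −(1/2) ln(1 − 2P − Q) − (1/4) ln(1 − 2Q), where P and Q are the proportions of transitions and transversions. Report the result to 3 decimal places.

P = 105/577 ≈ 0.181976 and Q = 73/577 ≈ 0.126516.
Under the Kimura two-parameter model, d = −½ ln(1 − 2P − Q) − ¼ ln(1 − 2Q).
1 − 2P − Q = 0.509532, giving −½ ln(0.509532) = 0.337131.
1 − 2Q = 0.746968, giving −¼ ln(0.746968) = 0.072933.
d = 0.337131 + 0.072933 = 0.410064.

0.410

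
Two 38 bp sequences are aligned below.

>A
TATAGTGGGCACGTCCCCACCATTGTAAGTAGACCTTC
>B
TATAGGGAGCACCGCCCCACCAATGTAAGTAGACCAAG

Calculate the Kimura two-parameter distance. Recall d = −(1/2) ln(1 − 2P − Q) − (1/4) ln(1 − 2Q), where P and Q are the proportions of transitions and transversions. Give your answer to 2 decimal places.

Of 38 sites, 1 differences are transitions and 7 are transversions, so P = 1/38 ≈ 0.026316 and Q = 7/38 ≈ 0.184211.
Under the Kimura two-parameter model, d = −½ ln(1 − 2P − Q) − ¼ ln(1 − 2Q).
1 − 2P − Q = 0.763157, giving −½ ln(0.763157) = 0.135146.
1 − 2Q = 0.631578, giving −¼ ln(0.631578) = 0.114883.
d = 0.135146 + 0.114883 = 0.250029.

0.25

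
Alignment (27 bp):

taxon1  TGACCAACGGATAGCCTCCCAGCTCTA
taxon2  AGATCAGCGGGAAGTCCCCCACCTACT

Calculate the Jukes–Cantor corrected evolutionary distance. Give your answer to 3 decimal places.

0.588

The sequences differ at 11 of 27 sites, so p = 11/27 ≈ 0.407407.
d = −(3/4) ln(1 − 4p/3) = −0.75 ln(1 − 0.543209) = −0.75 ln(0.456791)
  = −0.75 × (-0.783529) = 0.587647 substitutions/site.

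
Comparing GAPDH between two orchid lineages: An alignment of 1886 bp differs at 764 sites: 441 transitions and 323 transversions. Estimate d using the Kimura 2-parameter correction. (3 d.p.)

0.614

P = 441/1886 ≈ 0.233828 and Q = 323/1886 ≈ 0.171262.
Under the Kimura two-parameter model, d = −½ ln(1 − 2P − Q) − ¼ ln(1 − 2Q).
1 − 2P − Q = 0.361082, giving −½ ln(0.361082) = 0.509325.
1 − 2Q = 0.657476, giving −¼ ln(0.657476) = 0.104837.
d = 0.509325 + 0.104837 = 0.614162.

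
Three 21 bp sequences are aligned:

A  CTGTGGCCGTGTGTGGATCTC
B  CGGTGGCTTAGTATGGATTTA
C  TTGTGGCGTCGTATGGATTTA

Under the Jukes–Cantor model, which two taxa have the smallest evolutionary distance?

A–B: 7/21 differ, p = 0.333, d = 0.441.
A–C: 7/21 differ, p = 0.333, d = 0.441.
B–C: 4/21 differ, p = 0.190, d = 0.220.
The smallest distance is between B and C.

B and C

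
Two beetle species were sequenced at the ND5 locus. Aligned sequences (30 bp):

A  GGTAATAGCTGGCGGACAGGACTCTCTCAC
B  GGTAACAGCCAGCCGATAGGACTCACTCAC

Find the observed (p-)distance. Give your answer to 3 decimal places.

0.200

The sequences differ at 6 of 30 positions (sites 6, 10, 11, 14, 17, 25).
p = 6/30 = 0.200.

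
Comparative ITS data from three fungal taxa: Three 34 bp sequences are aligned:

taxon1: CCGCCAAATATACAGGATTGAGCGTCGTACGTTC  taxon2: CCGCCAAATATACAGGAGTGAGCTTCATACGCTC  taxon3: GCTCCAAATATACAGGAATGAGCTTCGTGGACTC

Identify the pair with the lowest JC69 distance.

taxon1–taxon2: 4/34 differ, p = 0.118, d = 0.128.
taxon1–taxon3: 8/34 differ, p = 0.235, d = 0.282.
taxon2–taxon3: 7/34 differ, p = 0.206, d = 0.241.
The smallest distance is between taxon1 and taxon2.

taxon1 and taxon2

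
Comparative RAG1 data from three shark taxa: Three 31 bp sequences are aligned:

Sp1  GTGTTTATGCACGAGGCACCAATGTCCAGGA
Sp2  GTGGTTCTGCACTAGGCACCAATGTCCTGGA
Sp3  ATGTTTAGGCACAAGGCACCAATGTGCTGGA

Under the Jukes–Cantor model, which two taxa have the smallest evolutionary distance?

Sp1 and Sp2

Sp1–Sp2: 4/31 differ, p = 0.129, d = 0.142.
Sp1–Sp3: 5/31 differ, p = 0.161, d = 0.182.
Sp2–Sp3: 6/31 differ, p = 0.194, d = 0.224.
The smallest distance is between Sp1 and Sp2.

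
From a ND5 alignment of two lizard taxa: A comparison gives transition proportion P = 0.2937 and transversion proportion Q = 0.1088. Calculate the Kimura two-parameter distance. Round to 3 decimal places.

Under the Kimura two-parameter model, d = −½ ln(1 − 2P − Q) − ¼ ln(1 − 2Q).
1 − 2P − Q = 0.3038, giving −½ ln(0.3038) = 0.595693.
1 − 2Q = 0.7824, giving −¼ ln(0.7824) = 0.061347.
d = 0.595693 + 0.061347 = 0.657040.

0.657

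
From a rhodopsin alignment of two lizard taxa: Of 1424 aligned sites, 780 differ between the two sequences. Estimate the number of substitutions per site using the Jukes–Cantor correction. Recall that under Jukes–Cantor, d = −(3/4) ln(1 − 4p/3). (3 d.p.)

p = 780/1424 ≈ 0.547753.
d = −(3/4) ln(1 − 4p/3) = −0.75 ln(1 − 0.730337) = −0.75 ln(0.269663)
  = −0.75 × (-1.310582) = 0.982937 substitutions/site.

0.983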